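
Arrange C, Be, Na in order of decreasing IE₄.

Be, Na, C

After 3 electrons have been removed, what remains? C³⁺ still has 1 valence electron; Be³⁺ is already 1 electron into the core; Na³⁺ is already 2 electrons into the core.
Pulling an electron out of a noble-gas core costs far more than removing a remaining valence electron, so Na and Be sit at the high end of IE_4.
Approximate IE_4 values (kJ/mol): C 6223, Be 21007, Na 9543.
Overall IE_4 order: C < Na < Be.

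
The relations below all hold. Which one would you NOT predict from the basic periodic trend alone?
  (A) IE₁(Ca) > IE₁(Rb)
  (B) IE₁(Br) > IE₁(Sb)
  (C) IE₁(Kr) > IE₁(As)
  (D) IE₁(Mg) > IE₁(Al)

The general trend: first ionization energy increases across a period and decreases down a group.
(A) Ca (period 4, group 2) vs Rb (period 5, group 1): the stated order agrees with the simple trend.
(B) Br (period 4, group 17) vs Sb (period 5, group 15): the stated order agrees with the simple trend.
(C) Kr (period 4, group 18) vs As (period 4, group 15): the stated order agrees with the simple trend.
(D) Mg (period 3, group 2) vs Al (period 3, group 13): the stated order contradicts the simple trend.
The exception is (D): Al's single 3p electron is easier to remove than one from Mg's filled 3s².

(D)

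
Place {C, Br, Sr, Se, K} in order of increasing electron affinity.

Sr < K < C < Se < Br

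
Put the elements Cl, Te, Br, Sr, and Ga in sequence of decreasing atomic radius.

Sr > Te > Ga > Br > Cl

Cl is in period 3, group 17; Ga is in period 4, group 13; Br is in period 4, group 17; Sr is in period 5, group 2; Te is in period 5, group 16.
Across a period the added protons contract the valence shell; down a group each new principal shell makes the atom larger.
Neither a single period nor a single group — weigh both effects.
Br > Cl: they share group 17; the group trend gives Br the larger value.
Ga > Br: Ga lies to the left of Br in period 4, so the across-period effect alone puts Ga larger.
Te > Ga: period and group pull opposite ways; the down-group shift dominates (136 vs 124 pm).
Sr > Te: both are in period 5; the period trend gives Sr the larger value.
Approximate values (pm): Cl 99, Ga 124, Br 114, Sr 185, Te 136.
So from largest to smallest: Sr > Te > Ga > Br > Cl.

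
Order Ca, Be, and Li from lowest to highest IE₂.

Ca < Be < Li

Consider each +1 ion: Ca⁺ still has 1 valence electron; Be⁺ still has 1 valence electron; Li⁺ is the bare [He] core.
Pulling an electron out of a noble-gas core costs far more than removing a remaining valence electron, so Li sits at the high end of IE_2.
Valence configurations: Ca⁺ [Ar]4s¹, Be⁺ [He]2s¹.
The numbers (kJ/mol): Ca 1145, Be 1757, Li 7298.
So the second ionization energies run Ca < Be < Li.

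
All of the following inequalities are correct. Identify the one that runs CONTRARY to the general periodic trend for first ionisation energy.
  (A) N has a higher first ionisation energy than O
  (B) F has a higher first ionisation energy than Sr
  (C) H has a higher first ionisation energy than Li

(A)

The general trend: first ionisation energy increases across a period and decreases down a group.
(A) N (period 2, group 15) vs O (period 2, group 16): the stated order contradicts the simple trend.
(B) F (period 2, group 17) vs Sr (period 5, group 2): the stated order agrees with the simple trend.
(C) H (period 1, group 1) vs Li (period 2, group 1): the stated order agrees with the simple trend.
The exception is (A): pairing an electron in O's 2p⁴ costs repulsion energy, so O ionizes more easily than half-filled N (2p³).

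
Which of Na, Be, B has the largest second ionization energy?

The second ionization energy removes an electron from the +1 ion. For each element: Na⁺ is the bare [Ne] core; Be⁺ still has 1 valence electron; B⁺ still has 2 valence electrons.
Breaking into a closed-shell core is much more expensive than removing a leftover valence electron — Na has the largest IE_2 here.
Valence configurations: Be⁺ [He]2s¹, B⁺ [He]2s².
Tabulated IE_2 (kJ/mol): Na 4562, Be 1757, B 2427.
Hence IE_2: Be < B < Na.

Na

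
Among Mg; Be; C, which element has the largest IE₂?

C

IE_2 is the cost of taking one more electron from the +1 cation: Mg⁺ still has 1 valence electron; Be⁺ still has 1 valence electron; C⁺ still has 3 valence electrons.
All are still removing valence electrons, so compare the +1 ions as you would atoms: IE_2 generally rises across a period (higher Z_eff) and falls down a group (larger shell), subject to the usual subshell exceptions.
Valence configurations: Mg⁺ [Ne]3s¹, Be⁺ [He]2s¹, C⁺ [He]2s²2p¹.
The numbers (kJ/mol): Mg 1451, Be 1757, C 2353.
Putting it together, IE_2: Mg < Be < C.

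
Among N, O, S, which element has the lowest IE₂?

After 1 electron has been removed, what remains? N⁺ still has 4 valence electrons; O⁺ still has 5 valence electrons; S⁺ still has 5 valence electrons.
All are still removing valence electrons, so compare the +1 ions as you would atoms: IE_2 generally rises across a period (higher Z_eff) and falls down a group (larger shell), subject to the usual subshell exceptions.
Valence configurations: N⁺ [He]2s²2p², O⁺ [He]2s²2p³, S⁺ [Ne]3s²3p³.
The numbers (kJ/mol): N 2856, O 3388, S 2252.
Putting it together, IE_2: S < N < O.

S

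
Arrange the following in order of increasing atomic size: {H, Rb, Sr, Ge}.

H < Ge < Sr < Rb

H is in period 1, group 1; Ge is in period 4, group 14; Rb is in period 5, group 1; Sr is in period 5, group 2.
Moving right in a period, electrons are added to the same shell under a stronger nuclear pull, so atoms get smaller; moving down, a new shell is opened and atoms get larger.
Neither a single period nor a single group — weigh both effects.
Ge > H: the two effects oppose for this pair; the down-group effect wins (121 vs 32 pm).
Sr > Ge: relative to Ge, both the across-period and down-group shifts push Sr's atomic radius up.
Rb > Sr: Rb lies to the left of Sr in period 5, so the across-period effect alone puts Rb larger.
Approximate values (pm): H 32, Ge 121, Rb 210, Sr 185.
So from smallest to largest: H < Ge < Sr < Rb.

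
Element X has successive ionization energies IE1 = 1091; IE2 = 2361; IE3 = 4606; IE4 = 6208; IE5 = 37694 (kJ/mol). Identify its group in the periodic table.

Look for the largest jump between consecutive ionization energies: IE5/IE4 ≈ 6.1, far larger than any earlier ratio.
That jump marks the point where a core electron is being removed. So the atom has 4 valence electrons.
A main-group element with 4 valence electrons is in group 14.

Group 14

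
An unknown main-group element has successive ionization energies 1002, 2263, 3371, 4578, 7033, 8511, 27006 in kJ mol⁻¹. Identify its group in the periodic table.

Group 16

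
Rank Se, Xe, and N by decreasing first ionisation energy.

N, Xe, Se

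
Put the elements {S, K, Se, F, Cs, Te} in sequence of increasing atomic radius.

F is in period 2, group 17; S is in period 3, group 16; K is in period 4, group 1; Se is in period 4, group 16; Te is in period 5, group 16; Cs is in period 6, group 1.
Moving right in a period, electrons are added to the same shell under a stronger nuclear pull, so atoms get smaller; moving down, a new shell is opened and atoms get larger.
Neither a single period nor a single group — weigh both effects.
S > F: relative to F, both the across-period and down-group shifts push S's atomic radius up.
Se > S: they share group 16; the group trend gives Se the larger value.
Te > Se: Te sits below Se in group 16, so the down-group effect alone puts Te larger.
K > Te: period and group pull opposite ways; the across-period shift dominates (196 vs 136 pm).
Cs > K: Cs sits below K in group 1, so the down-group effect alone puts Cs larger.
Approximate values (pm): F 64, S 103, K 196, Se 116, Te 136, Cs 232.
So from smallest to largest: F < S < Se < Te < K < Cs.

F < S < Se < Te < K < Cs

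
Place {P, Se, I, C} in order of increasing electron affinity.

P < C < Se < I

C is in period 2, group 14; P is in period 3, group 15; Se is in period 4, group 16; I is in period 5, group 17.
Electron affinity generally becomes more exothermic across a period toward the halogens and less exothermic down a group.
These sit on a diagonal, where the across-period and down-group effects partly cancel.
C > P: period and group pull opposite ways; the down-group shift dominates (122 vs 72 kJ/mol).
Se > C: the two effects oppose for this pair; the across-period effect wins (195 vs 122 kJ/mol).
I > Se: the two effects oppose for this pair; the across-period effect wins (295 vs 195 kJ/mol).
For reference (kJ/mol): C 122, P 72, Se 195, I 295.
So from lowest to highest: P < C < Se < I.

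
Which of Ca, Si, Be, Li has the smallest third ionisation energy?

The third ionization energy removes an electron from the +2 ion. For each element: Ca²⁺ is the bare [Ar] core; Si²⁺ still has 2 valence electrons; Be²⁺ is the bare [He] core; Li²⁺ is already 1 electron into the core.
Core electrons are held far more tightly than valence electrons, so Ca, Li and Be top the IE_3 order.
The numbers (kJ/mol): Ca 4912, Si 3232, Be 14849, Li 11815.
So the third ionization energies run Si < Ca < Li < Be.

Si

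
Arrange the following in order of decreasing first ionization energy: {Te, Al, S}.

S > Te > Al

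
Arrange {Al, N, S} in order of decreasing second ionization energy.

N, S, Al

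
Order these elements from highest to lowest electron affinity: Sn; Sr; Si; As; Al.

Al is in period 3, group 13; Si is in period 3, group 14; As is in period 4, group 15; Sr is in period 5, group 2; Sn is in period 5, group 14.
Atoms with high Z_eff and room in the valence shell (especially the halogens) have the most exothermic electron affinities.
Neither a single period nor a single group — weigh both effects.
Al > Sr: relative to Sr, both the across-period and down-group shifts push Al's electron affinity up.
As > Al: the two effects oppose for this pair; the across-period effect wins (78 vs 42 kJ/mol).
Sn > As: this pair runs against the simple trend — see the exception note.
Si > Sn: they share group 14; the group trend gives Si the larger value.
Note the exception: Sn has a higher electron affinity than As, contrary to the simple trend — adding an electron to As's half-filled np³ subshell costs electron-pairing energy.
Tabulated electron affinity (kJ/mol): Al 42, Si 134, As 78, Sr 5, Sn 107.
So from highest to lowest: Si > Sn > As > Al > Sr.

Si > Sn > As > Al > Sr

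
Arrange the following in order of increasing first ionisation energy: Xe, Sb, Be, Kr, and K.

K < Sb < Be < Xe < Kr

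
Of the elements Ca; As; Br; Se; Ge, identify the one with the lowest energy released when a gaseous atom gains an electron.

Ca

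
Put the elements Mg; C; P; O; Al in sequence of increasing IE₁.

C is in period 2, group 14; O is in period 2, group 16; Mg is in period 3, group 2; Al is in period 3, group 13; P is in period 3, group 15.
IE₁ increases left→right with effective nuclear charge and decreases top→bottom as the valence shell moves farther out.
Here both period and group differ, so the two effects have to be weighed against each other.
Mg > Al: this pair runs against the simple trend — see the exception note.
P > Mg: both are in period 3; the period trend gives P the larger value.
C > P: period and group pull opposite ways; the down-group shift dominates (1086 vs 1012 kJ/mol).
O > C: both are in period 2; the period trend gives O the larger value.
Note the exception: Mg has a higher first ionization energy than Al, contrary to the simple trend — Al's single 3p electron is easier to remove than one from Mg's filled 3s².
Approximate values (kJ/mol): C 1086, O 1314, Mg 738, Al 578, P 1012.
So from lowest to highest: Al < Mg < P < C < O.

Al < Mg < P < C < O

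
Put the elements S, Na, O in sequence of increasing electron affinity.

O is in period 2, group 16; Na is in period 3, group 1; S is in period 3, group 16.
Atoms with high Z_eff and room in the valence shell (especially the halogens) have the most exothermic electron affinities.
Neither a single period nor a single group — weigh both effects.
O > Na: both effects reinforce here, so O is clearly the higher of the two.
S > O: this pair runs against the simple trend — see the exception note.
Note the exception: S has a higher electron affinity than O, contrary to the simple trend — the compact 2p subshell of O repels the added electron more than S's larger 3p does.
For reference (kJ/mol): O 141, Na 53, S 200.
So from lowest to highest: Na < O < S.

Na, O, S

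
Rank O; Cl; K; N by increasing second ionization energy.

The second ionization energy removes an electron from the +1 ion. For each element: O⁺ still has 5 valence electrons; Cl⁺ still has 6 valence electrons; K⁺ is the bare [Ar] core; N⁺ still has 4 valence electrons.
Usually core removal costs more than valence removal, but here the competition is close: a tightly held n=2 valence electron can cost more to remove than an n=3 core electron, so the actual values have to decide it.
Valence configurations: O⁺ [He]2s²2p³, Cl⁺ [Ne]3s²3p⁴, N⁺ [He]2s²2p².
The numbers (kJ/mol): O 3388, Cl 2298, K 3052, N 2856.
So the second ionization energies run Cl < N < K < O.

Cl, N, K, O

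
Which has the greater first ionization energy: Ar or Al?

Al is in period 3, group 13; Ar is in period 3, group 18.
First ionization energy rises across a period (greater Z_eff holds electrons more tightly) and falls down a group (valence electrons are farther from the nucleus).
All lie in period 3, so first ionization energy increases left to right.
So Ar has the greater first ionization energy (Ar > Al).

Ar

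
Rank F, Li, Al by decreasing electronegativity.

F > Al > Li

Li is in period 2, group 1; F is in period 2, group 17; Al is in period 3, group 13.
Smaller atoms with higher effective nuclear charge are more electronegative.
Here both period and group differ, so the two effects have to be weighed against each other.
Al > Li: the two effects oppose for this pair; the across-period effect wins (1.61 vs 0.98).
F > Al: both effects reinforce here, so F is clearly the higher of the two.
Tabulated electronegativity (Pauling): Li 0.98, F 3.98, Al 1.61.
So from highest to lowest: F > Al > Li.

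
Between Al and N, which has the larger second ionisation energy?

N

IE_2 is the cost of taking one more electron from the +1 cation: Al⁺ still has 2 valence electrons; N⁺ still has 4 valence electrons.
All are still removing valence electrons, so compare the +1 ions as you would atoms: IE_2 generally rises across a period (higher Z_eff) and falls down a group (larger shell), subject to the usual subshell exceptions.
Valence configurations: Al⁺ [Ne]3s², N⁺ [He]2s²2p².
The numbers (kJ/mol): Al 1817, N 2856.
Putting it together, IE_2: Al < N.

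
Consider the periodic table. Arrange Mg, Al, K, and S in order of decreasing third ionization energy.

Mg, K, S, Al

Consider each +2 ion: Mg²⁺ is the bare [Ne] core; Al²⁺ still has 1 valence electron; K²⁺ is already 1 electron into the core; S²⁺ still has 4 valence electrons.
Breaking into a closed-shell core is much more expensive than removing a leftover valence electron — K and Mg have the largest IE_3 here.
Valence configurations: Al²⁺ [Ne]3s¹, S²⁺ [Ne]3s²3p².
Tabulated IE_3 (kJ/mol): Mg 7733, Al 2745, K 4420, S 3357.
Overall IE_3 order: Al < S < K < Mg.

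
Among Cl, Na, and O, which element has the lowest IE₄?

Cl

Consider each +3 ion: Cl³⁺ still has 4 valence electrons; Na³⁺ is already 2 electrons into the core; O³⁺ still has 3 valence electrons.
Breaking into a closed-shell core is much more expensive than removing a leftover valence electron — Na has the largest IE_4 here.
Valence configurations: Cl³⁺ [Ne]3s²3p², O³⁺ [He]2s²2p¹.
The numbers (kJ/mol): Cl 5159, Na 9543, O 7469.
Putting it together, IE_4: Cl < O < Na.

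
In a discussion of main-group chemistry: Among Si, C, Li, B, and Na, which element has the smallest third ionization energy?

Si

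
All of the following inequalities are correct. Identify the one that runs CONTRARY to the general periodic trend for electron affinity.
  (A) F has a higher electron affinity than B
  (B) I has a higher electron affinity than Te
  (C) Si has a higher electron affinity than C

(C)

The general trend: electron affinity increases across a period and decreases down a group.
(A) F (period 2, group 17) vs B (period 2, group 13): the stated order agrees with the simple trend.
(B) I (period 5, group 17) vs Te (period 5, group 16): the stated order agrees with the simple trend.
(C) Si (period 3, group 14) vs C (period 2, group 14): the stated order contradicts the simple trend.
The exception is (C): Si's larger, more diffuse 3p orbitals accept an added electron slightly more readily than C's compact 2p.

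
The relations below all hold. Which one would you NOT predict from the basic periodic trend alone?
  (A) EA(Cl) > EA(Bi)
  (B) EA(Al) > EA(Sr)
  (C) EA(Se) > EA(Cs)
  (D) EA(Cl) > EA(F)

(D)

The general trend: electron affinity increases across a period and decreases down a group.
(A) Cl (period 3, group 17) vs Bi (period 6, group 15): the stated order agrees with the simple trend.
(B) Al (period 3, group 13) vs Sr (period 5, group 2): the stated order agrees with the simple trend.
(C) Se (period 4, group 16) vs Cs (period 6, group 1): the stated order agrees with the simple trend.
(D) Cl (period 3, group 17) vs F (period 2, group 17): the stated order contradicts the simple trend.
The exception is (D): F's small 2p subshell makes the incoming electron feel strong e⁻–e⁻ repulsion, so Cl actually releases more energy on gaining an electron.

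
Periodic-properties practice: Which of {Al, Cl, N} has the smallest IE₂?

IE_2 is the cost of taking one more electron from the +1 cation: Al⁺ still has 2 valence electrons; Cl⁺ still has 6 valence electrons; N⁺ still has 4 valence electrons.
All are still removing valence electrons, so compare the +1 ions as you would atoms: IE_2 generally rises across a period (higher Z_eff) and falls down a group (larger shell), subject to the usual subshell exceptions.
Valence configurations: Al⁺ [Ne]3s², Cl⁺ [Ne]3s²3p⁴, N⁺ [He]2s²2p².
The numbers (kJ/mol): Al 1817, Cl 2298, N 2856.
So the second ionization energies run Al < Cl < N.

Al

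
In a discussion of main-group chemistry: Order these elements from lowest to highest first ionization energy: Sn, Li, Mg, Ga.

Li, Ga, Sn, Mg

Li is in period 2, group 1; Mg is in period 3, group 2; Ga is in period 4, group 13; Sn is in period 5, group 14.
Across a period the outer electron is held more tightly (higher IE₁); down a group it sits in a higher shell, more shielded, and comes off more easily.
A diagonal step moves right (one effect) and down (the opposite effect) at once.
Ga > Li: period and group pull opposite ways; the across-period shift dominates (579 vs 520 kJ/mol).
Sn > Ga: the two effects oppose for this pair; the across-period effect wins (709 vs 579 kJ/mol).
Mg > Sn: period and group pull opposite ways; the down-group shift dominates (738 vs 709 kJ/mol).
Tabulated first ionization energy (kJ/mol): Li 520, Mg 738, Ga 579, Sn 709.
So from lowest to highest: Li < Ga < Sn < Mg.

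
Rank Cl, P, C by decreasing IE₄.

C > Cl > P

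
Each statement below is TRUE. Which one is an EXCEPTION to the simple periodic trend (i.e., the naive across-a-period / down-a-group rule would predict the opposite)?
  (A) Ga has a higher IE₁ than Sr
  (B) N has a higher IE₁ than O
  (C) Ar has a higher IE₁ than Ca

(B)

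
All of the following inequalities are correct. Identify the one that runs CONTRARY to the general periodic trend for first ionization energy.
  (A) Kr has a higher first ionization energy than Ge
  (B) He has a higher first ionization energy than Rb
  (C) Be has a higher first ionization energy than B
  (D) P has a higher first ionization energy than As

(C)

The general trend: first ionization energy increases across a period and decreases down a group.
(A) Kr (period 4, group 18) vs Ge (period 4, group 14): the stated order agrees with the simple trend.
(B) He (period 1, group 18) vs Rb (period 5, group 1): the stated order agrees with the simple trend.
(C) Be (period 2, group 2) vs B (period 2, group 13): the stated order contradicts the simple trend.
(D) P (period 3, group 15) vs As (period 4, group 15): the stated order agrees with the simple trend.
The exception is (C): removing B's lone 2p electron is easier than breaking Be's filled 2s².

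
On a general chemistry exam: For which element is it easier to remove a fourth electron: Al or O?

O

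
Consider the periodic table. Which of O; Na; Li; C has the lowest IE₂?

C

After 1 electron has been removed, what remains? O⁺ still has 5 valence electrons; Na⁺ is the bare [Ne] core; Li⁺ is the bare [He] core; C⁺ still has 3 valence electrons.
Pulling an electron out of a noble-gas core costs far more than removing a remaining valence electron, so Na and Li sit at the high end of IE_2.
Valence configurations: O⁺ [He]2s²2p³, C⁺ [He]2s²2p¹.
Approximate IE_2 values (kJ/mol): O 3388, Na 4562, Li 7298, C 2353.
So the second ionization energies run C < O < Na < Li.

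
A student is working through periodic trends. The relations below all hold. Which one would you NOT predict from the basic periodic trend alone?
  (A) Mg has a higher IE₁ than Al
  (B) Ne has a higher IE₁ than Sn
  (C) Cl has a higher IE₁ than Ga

(A)

The general trend: IE₁ increases across a period and decreases down a group.
(A) Mg (period 3, group 2) vs Al (period 3, group 13): the stated order contradicts the simple trend.
(B) Ne (period 2, group 18) vs Sn (period 5, group 14): the stated order agrees with the simple trend.
(C) Cl (period 3, group 17) vs Ga (period 4, group 13): the stated order agrees with the simple trend.
The exception is (A): Al's single 3p electron is easier to remove than one from Mg's filled 3s².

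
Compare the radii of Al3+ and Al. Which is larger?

Forming Al3+ removes 3 electrons from Al. Fewer electrons for the same nuclear charge means less shielding and a higher Z_eff on the remaining electrons, and for main-group metals the entire outer shell is lost.
A cation is smaller than its parent atom: Al3+ < Al.

Al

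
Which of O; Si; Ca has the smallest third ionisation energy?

Si

After 2 electrons have been removed, what remains? O²⁺ still has 4 valence electrons; Si²⁺ still has 2 valence electrons; Ca²⁺ is the bare [Ar] core.
Usually core removal costs more than valence removal, but here the competition is close: a tightly held n=2 valence electron can cost more to remove than an n=3 core electron, so the actual values have to decide it.
Valence configurations: O²⁺ [He]2s²2p², Si²⁺ [Ne]3s².
Approximate IE_3 values (kJ/mol): O 5300, Si 3232, Ca 4912.
Overall IE_3 order: Si < Ca < O.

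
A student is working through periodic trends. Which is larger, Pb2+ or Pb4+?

Pb2+

Both ions have Z = 82 protons, but Pb4+ has lost more electrons, so its remaining electrons feel a larger effective nuclear charge per electron and are pulled in more tightly.
Higher positive charge → smaller ion, so Pb2+ > Pb4+.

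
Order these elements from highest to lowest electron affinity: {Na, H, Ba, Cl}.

Cl > H > Na > Ba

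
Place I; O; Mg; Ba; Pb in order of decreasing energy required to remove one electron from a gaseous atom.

O > I > Mg > Pb > Ba

O is in period 2, group 16; Mg is in period 3, group 2; I is in period 5, group 17; Ba is in period 6, group 2; Pb is in period 6, group 14.
Across a period the outer electron is held more tightly (higher IE₁); down a group it sits in a higher shell, more shielded, and comes off more easily.
Neither a single period nor a single group — weigh both effects.
Pb > Ba: both are in period 6; the period trend gives Pb the larger value.
Mg > Pb: the two effects oppose for this pair; the down-group effect wins (738 vs 716 kJ/mol).
I > Mg: the two effects oppose for this pair; the across-period effect wins (1008 vs 738 kJ/mol).
O > I: period and group pull opposite ways; the down-group shift dominates (1314 vs 1008 kJ/mol).
Tabulated first ionization energy (kJ/mol): O 1314, Mg 738, I 1008, Ba 503, Pb 716.
So from highest to lowest: O > I > Mg > Pb > Ba.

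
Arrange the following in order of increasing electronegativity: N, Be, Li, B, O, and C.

Li, Be, B, C, N, O

Li is in period 2, group 1; Be is in period 2, group 2; B is in period 2, group 13; C is in period 2, group 14; N is in period 2, group 15; O is in period 2, group 16.
Electronegativity increases across a period and decreases down a group, tracking effective nuclear charge and atomic size.
All lie in period 2, so electronegativity increases left to right.
So from lowest to highest: Li < Be < B < C < N < O.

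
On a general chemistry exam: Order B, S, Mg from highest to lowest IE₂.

B > S > Mg

After 1 electron has been removed, what remains? B⁺ still has 2 valence electrons; S⁺ still has 5 valence electrons; Mg⁺ still has 1 valence electron.
All are still removing valence electrons, so compare the +1 ions as you would atoms: IE_2 generally rises across a period (higher Z_eff) and falls down a group (larger shell), subject to the usual subshell exceptions.
Valence configurations: B⁺ [He]2s², S⁺ [Ne]3s²3p³, Mg⁺ [Ne]3s¹.
Tabulated IE_2 (kJ/mol): B 2427, S 2252, Mg 1451.
Putting it together, IE_2: Mg < S < B.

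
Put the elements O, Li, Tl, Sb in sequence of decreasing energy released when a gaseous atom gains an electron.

Li is in period 2, group 1; O is in period 2, group 16; Sb is in period 5, group 15; Tl is in period 6, group 13.
Atoms with high Z_eff and room in the valence shell (especially the halogens) have the most exothermic electron affinities.
Neither a single period nor a single group — weigh both effects.
Li > Tl: the two effects oppose for this pair; the down-group effect wins (60 vs 19 kJ/mol).
Sb > Li: period and group pull opposite ways; the across-period shift dominates (103 vs 60 kJ/mol).
O > Sb: relative to Sb, both the across-period and down-group shifts push O's electron affinity up.
For reference (kJ/mol): Li 60, O 141, Sb 103, Tl 19.
So from highest to lowest: O > Sb > Li > Tl.

O > Sb > Li > Tl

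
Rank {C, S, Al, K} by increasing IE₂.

The second ionization energy removes an electron from the +1 ion. For each element: C⁺ still has 3 valence electrons; S⁺ still has 5 valence electrons; Al⁺ still has 2 valence electrons; K⁺ is the bare [Ar] core.
Pulling an electron out of a noble-gas core costs far more than removing a remaining valence electron, so K sits at the high end of IE_2.
Valence configurations: C⁺ [He]2s²2p¹, S⁺ [Ne]3s²3p³, Al⁺ [Ne]3s².
The numbers (kJ/mol): C 2353, S 2252, Al 1817, K 3052.
So the second ionization energies run Al < S < C < K.

Al, S, C, K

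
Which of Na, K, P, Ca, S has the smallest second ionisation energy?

Ca

Consider each +1 ion: Na⁺ is the bare [Ne] core; K⁺ is the bare [Ar] core; P⁺ still has 4 valence electrons; Ca⁺ still has 1 valence electron; S⁺ still has 5 valence electrons.
Core electrons are held far more tightly than valence electrons, so K and Na top the IE_2 order.
Valence configurations: P⁺ [Ne]3s²3p², Ca⁺ [Ar]4s¹, S⁺ [Ne]3s²3p³.
The numbers (kJ/mol): Na 4562, K 3052, P 1907, Ca 1145, S 2252.
Overall IE_2 order: Ca < P < S < K < Na.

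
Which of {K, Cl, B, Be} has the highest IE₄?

B

Consider each +3 ion: K³⁺ is already 2 electrons into the core; Cl³⁺ still has 4 valence electrons; B³⁺ is the bare [He] core; Be³⁺ is already 1 electron into the core.
Pulling an electron out of a noble-gas core costs far more than removing a remaining valence electron, so K, Be and B sit at the high end of IE_4.
The numbers (kJ/mol): K 5877, Cl 5159, B 25026, Be 21007.
Overall IE_4 order: Cl < K < Be < B.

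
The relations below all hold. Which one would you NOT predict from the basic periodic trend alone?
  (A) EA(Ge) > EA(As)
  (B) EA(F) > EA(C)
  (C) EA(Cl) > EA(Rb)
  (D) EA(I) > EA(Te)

(A)

The general trend: electron affinity increases across a period and decreases down a group.
(A) Ge (period 4, group 14) vs As (period 4, group 15): the stated order contradicts the simple trend.
(B) F (period 2, group 17) vs C (period 2, group 14): the stated order agrees with the simple trend.
(C) Cl (period 3, group 17) vs Rb (period 5, group 1): the stated order agrees with the simple trend.
(D) I (period 5, group 17) vs Te (period 5, group 16): the stated order agrees with the simple trend.
The exception is (A): adding an electron to As's half-filled 4p³ is unfavourable, so Ge (4p²) has the more exothermic EA.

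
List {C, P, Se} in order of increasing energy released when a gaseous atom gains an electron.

P < C < Se

C is in period 2, group 14; P is in period 3, group 15; Se is in period 4, group 16.
Atoms with high Z_eff and room in the valence shell (especially the halogens) have the most exothermic electron affinities.
A diagonal step moves right (one effect) and down (the opposite effect) at once.
C > P: the two effects oppose for this pair; the down-group effect wins (122 vs 72 kJ/mol).
Se > C: period and group pull opposite ways; the across-period shift dominates (195 vs 122 kJ/mol).
Tabulated electron affinity (kJ/mol): C 122, P 72, Se 195.
So from lowest to highest: P < C < Se.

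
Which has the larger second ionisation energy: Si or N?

N

Consider each +1 ion: Si⁺ still has 3 valence electrons; N⁺ still has 4 valence electrons.
All are still removing valence electrons, so compare the +1 ions as you would atoms: IE_2 generally rises across a period (higher Z_eff) and falls down a group (larger shell), subject to the usual subshell exceptions.
Valence configurations: Si⁺ [Ne]3s²3p¹, N⁺ [He]2s²2p².
Approximate IE_2 values (kJ/mol): Si 1577, N 2856.
Overall IE_2 order: Si < N.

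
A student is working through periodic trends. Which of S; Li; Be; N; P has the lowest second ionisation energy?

IE_2 is the cost of taking one more electron from the +1 cation: S⁺ still has 5 valence electrons; Li⁺ is the bare [He] core; Be⁺ still has 1 valence electron; N⁺ still has 4 valence electrons; P⁺ still has 4 valence electrons.
Pulling an electron out of a noble-gas core costs far more than removing a remaining valence electron, so Li sits at the high end of IE_2.
Valence configurations: S⁺ [Ne]3s²3p³, Be⁺ [He]2s¹, N⁺ [He]2s²2p², P⁺ [Ne]3s²3p².
The numbers (kJ/mol): S 2252, Li 7298, Be 1757, N 2856, P 1907.
Hence IE_2: Be < P < S < N < Li.

Be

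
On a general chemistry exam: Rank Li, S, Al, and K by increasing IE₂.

Al < S < K < Li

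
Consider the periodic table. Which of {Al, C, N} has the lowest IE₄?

The fourth ionization energy removes an electron from the +3 ion. For each element: Al³⁺ is the bare [Ne] core; C³⁺ still has 1 valence electron; N³⁺ still has 2 valence electrons.
Pulling an electron out of a noble-gas core costs far more than removing a remaining valence electron, so Al sits at the high end of IE_4.
Valence configurations: C³⁺ [He]2s¹, N³⁺ [He]2s².
Tabulated IE_4 (kJ/mol): Al 11577, C 6223, N 7475.
Hence IE_4: C < N < Al.

C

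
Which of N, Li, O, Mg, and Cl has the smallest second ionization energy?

Consider each +1 ion: N⁺ still has 4 valence electrons; Li⁺ is the bare [He] core; O⁺ still has 5 valence electrons; Mg⁺ still has 1 valence electron; Cl⁺ still has 6 valence electrons.
Breaking into a closed-shell core is much more expensive than removing a leftover valence electron — Li has the largest IE_2 here.
Valence configurations: N⁺ [He]2s²2p², O⁺ [He]2s²2p³, Mg⁺ [Ne]3s¹, Cl⁺ [Ne]3s²3p⁴.
Tabulated IE_2 (kJ/mol): N 2856, Li 7298, O 3388, Mg 1451, Cl 2298.
Hence IE_2: Mg < Cl < N < O < Li.

Mg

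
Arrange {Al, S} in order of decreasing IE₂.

S > Al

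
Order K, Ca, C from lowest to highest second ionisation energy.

Ca < C < K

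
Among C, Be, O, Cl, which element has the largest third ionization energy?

Be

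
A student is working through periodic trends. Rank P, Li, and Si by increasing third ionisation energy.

After 2 electrons have been removed, what remains? P²⁺ still has 3 valence electrons; Li²⁺ is already 1 electron into the core; Si²⁺ still has 2 valence electrons.
Breaking into a closed-shell core is much more expensive than removing a leftover valence electron — Li has the largest IE_3 here.
Valence configurations: P²⁺ [Ne]3s²3p¹, Si²⁺ [Ne]3s².
P²⁺ loses a lone 3p electron whereas Si²⁺ must break into a filled 3s² pair, so IE_3(Si) > IE_3(P) even though P has the higher nuclear charge.
The numbers (kJ/mol): P 2914, Li 11815, Si 3232.
Overall IE_3 order: P < Si < Li.

P, Si, Li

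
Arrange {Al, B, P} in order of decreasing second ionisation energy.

B, P, Al

After 1 electron has been removed, what remains? Al⁺ still has 2 valence electrons; B⁺ still has 2 valence electrons; P⁺ still has 4 valence electrons.
All are still removing valence electrons, so compare the +1 ions as you would atoms: IE_2 generally rises across a period (higher Z_eff) and falls down a group (larger shell), subject to the usual subshell exceptions.
Valence configurations: Al⁺ [Ne]3s², B⁺ [He]2s², P⁺ [Ne]3s²3p².
Tabulated IE_2 (kJ/mol): Al 1817, B 2427, P 1907.
Hence IE_2: Al < P < B.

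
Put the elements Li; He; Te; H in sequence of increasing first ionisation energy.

Removing the outermost electron gets harder across a period and easier down a group.
Neither a single period nor a single group — weigh both effects.
Te > Li: period and group pull opposite ways; the across-period shift dominates (869 vs 520 kJ/mol).
H > Te: period and group pull opposite ways; the down-group shift dominates (1312 vs 869 kJ/mol).
He > H: both are in period 1; the period trend gives He the larger value.
Approximate values (kJ/mol): H 1312, He 2372, Li 520, Te 869.
So from lowest to highest: Li < Te < H < He.

Li < Te < H < He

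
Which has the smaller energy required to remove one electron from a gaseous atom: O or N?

N is in period 2, group 15; O is in period 2, group 16.
Across a period the outer electron is held more tightly (higher IE₁); down a group it sits in a higher shell, more shielded, and comes off more easily.
All lie in period 2; the across-period trend (first ionization energy increases left to right) applies, with the exception below.
Note the exception: N has a higher first ionization energy than O, contrary to the simple trend — pairing an electron in O's 2p⁴ costs repulsion energy, so O ionizes more easily than half-filled N (2p³).
Tabulated first ionization energy (kJ/mol): N 1402, O 1314.
So O has the smaller energy required to remove one electron from a gaseous atom (O < N).

O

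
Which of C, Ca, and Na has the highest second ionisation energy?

Na

Consider each +1 ion: C⁺ still has 3 valence electrons; Ca⁺ still has 1 valence electron; Na⁺ is the bare [Ne] core.
Core electrons are held far more tightly than valence electrons, so Na tops the IE_2 order.
Valence configurations: C⁺ [He]2s²2p¹, Ca⁺ [Ar]4s¹.
Tabulated IE_2 (kJ/mol): C 2353, Ca 1145, Na 4562.
So the second ionization energies run Ca < C < Na.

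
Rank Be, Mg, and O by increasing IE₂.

Mg, Be, O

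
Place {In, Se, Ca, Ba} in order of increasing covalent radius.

Ca is in period 4, group 2; Se is in period 4, group 16; In is in period 5, group 13; Ba is in period 6, group 2.
Moving right in a period, electrons are added to the same shell under a stronger nuclear pull, so atoms get smaller; moving down, a new shell is opened and atoms get larger.
Neither a single period nor a single group — weigh both effects.
In > Se: relative to Se, both the across-period and down-group shifts push In's atomic radius up.
Ca > In: the two effects oppose for this pair; the across-period effect wins (171 vs 142 pm).
Ba > Ca: Ba sits below Ca in group 2, so the down-group effect alone puts Ba larger.
Tabulated atomic radius (pm): Ca 171, Se 116, In 142, Ba 196.
So from smallest to largest: Se < In < Ca < Ba.

Se < In < Ca < Ba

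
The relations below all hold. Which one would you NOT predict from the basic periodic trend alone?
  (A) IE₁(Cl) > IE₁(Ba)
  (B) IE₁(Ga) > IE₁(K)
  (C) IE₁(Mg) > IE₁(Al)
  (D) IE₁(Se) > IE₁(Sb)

(C)

The general trend: first ionisation energy increases across a period and decreases down a group.
(A) Cl (period 3, group 17) vs Ba (period 6, group 2): the stated order agrees with the simple trend.
(B) Ga (period 4, group 13) vs K (period 4, group 1): the stated order agrees with the simple trend.
(C) Mg (period 3, group 2) vs Al (period 3, group 13): the stated order contradicts the simple trend.
(D) Se (period 4, group 16) vs Sb (period 5, group 15): the stated order agrees with the simple trend.
The exception is (C): Al's single 3p electron is easier to remove than one from Mg's filled 3s².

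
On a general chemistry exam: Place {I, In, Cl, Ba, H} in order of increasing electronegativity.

Ba, In, H, I, Cl

H is in period 1, group 1; Cl is in period 3, group 17; In is in period 5, group 13; I is in period 5, group 17; Ba is in period 6, group 2.
Smaller atoms with higher effective nuclear charge are more electronegative.
Neither a single period nor a single group — weigh both effects.
In > Ba: both effects reinforce here, so In is clearly the higher of the two.
H > In: the two effects oppose for this pair; the down-group effect wins (2.20 vs 1.78).
I > H: the two effects oppose for this pair; the across-period effect wins (2.66 vs 2.20).
Cl > I: they share group 17; the group trend gives Cl the larger value.
For reference (Pauling): H 2.20, Cl 3.16, In 1.78, I 2.66, Ba 0.89.
So from lowest to highest: Ba < In < H < I < Cl.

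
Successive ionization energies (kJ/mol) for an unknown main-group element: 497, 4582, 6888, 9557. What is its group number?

Look for the largest jump between consecutive ionization energies: IE2/IE1 ≈ 9.2, far larger than any earlier ratio.
That jump marks the point where a core electron is being removed. So the atom has 1 valence electron.
A main-group element with 1 valence electron is in group 1.

Group 1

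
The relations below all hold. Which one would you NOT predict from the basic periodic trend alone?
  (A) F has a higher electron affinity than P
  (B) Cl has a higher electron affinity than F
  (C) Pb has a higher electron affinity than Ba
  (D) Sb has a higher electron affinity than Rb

(B)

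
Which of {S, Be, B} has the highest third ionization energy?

Consider each +2 ion: S²⁺ still has 4 valence electrons; Be²⁺ is the bare [He] core; B²⁺ still has 1 valence electron.
Breaking into a closed-shell core is much more expensive than removing a leftover valence electron — Be has the largest IE_3 here.
Valence configurations: S²⁺ [Ne]3s²3p², B²⁺ [He]2s¹.
Approximate IE_3 values (kJ/mol): S 3357, Be 14849, B 3660.
So the third ionization energies run S < B < Be.

Be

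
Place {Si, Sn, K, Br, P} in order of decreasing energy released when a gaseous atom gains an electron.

Br > Si > Sn > P > K

EA tends to increase across a period and decrease down a group, though the pattern is less regular than for IE or radius.
Here both period and group differ, so the two effects have to be weighed against each other.
P > K: both effects reinforce here, so P is clearly the higher of the two.
Sn > P: this pair runs against the simple trend — see the exception note.
Si > Sn: they share group 14; the group trend gives Si the larger value.
Br > Si: period and group pull opposite ways; the across-period shift dominates (325 vs 134 kJ/mol).
Note the exception: Sn has a higher electron affinity than P, contrary to the simple trend — adding an electron to P's half-filled np³ subshell costs electron-pairing energy.
Note the exception: Si has a higher electron affinity than P, contrary to the simple trend — adding an electron to P's half-filled 3p³ is unfavourable, so Si (3p²) has the more exothermic EA.
Approximate values (kJ/mol): Si 134, P 72, K 48, Br 325, Sn 107.
So from highest to lowest: Br > Si > Sn > P > K.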